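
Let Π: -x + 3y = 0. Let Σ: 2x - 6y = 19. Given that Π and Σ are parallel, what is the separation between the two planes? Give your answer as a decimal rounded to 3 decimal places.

3.004

Rescale Σ by 1/(-2): -x + 3y = -19/2. Then distance = |0 − (-19/2)| / √10 ≈ 3.004.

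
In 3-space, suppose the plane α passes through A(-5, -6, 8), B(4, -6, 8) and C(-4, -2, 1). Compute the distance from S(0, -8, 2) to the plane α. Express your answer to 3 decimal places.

AB = (9, 0, 0), AC = (1, 4, -7); a normal to α is AB × AC = (0, 63, 36).
Using A: α has equation 63y + 36z = -90.
n·S − d = (0)·(0) + (63)·(-8) + (36)·(2) − (-90) = -342; |n| = √5265.
Distance = |-342| / √5265 = 342/√5265 ≈ 4.713.

4.713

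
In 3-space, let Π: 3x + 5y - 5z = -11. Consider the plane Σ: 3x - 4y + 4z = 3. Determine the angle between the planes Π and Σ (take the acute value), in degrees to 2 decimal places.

50.93

cos θ = |n₁·n₂| / (|n₁||n₂|) = |-31| / (√59 · √41).
θ = arccos(0.63029) ≈ 50.93°.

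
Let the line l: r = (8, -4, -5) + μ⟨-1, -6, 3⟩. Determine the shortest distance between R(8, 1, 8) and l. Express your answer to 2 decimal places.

Taking (8, -4, -5) on l with direction v = (-1, -6, 3): w = R − (8, -4, -5) = (0, 5, 13), and w × v = (93, -13, 5).
Distance = |w × v| / |v| = √8843 / √46 ≈ 13.87.

13.87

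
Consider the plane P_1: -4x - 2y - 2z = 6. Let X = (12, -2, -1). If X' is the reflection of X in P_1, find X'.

λ = (n·X − d)/|n|² = (-42 − 6)/24 = -2.
Reflection = X − 2λn = (12, -2, -1) − (-4)·(-4, -2, -2) = (-4, -10, -9).

(-4, -10, -9)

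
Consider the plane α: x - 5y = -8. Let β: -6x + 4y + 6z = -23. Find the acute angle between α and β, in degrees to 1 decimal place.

57.1

cos θ = |n₁·n₂| / (|n₁||n₂|) = |-26| / (√26 · √88).
θ = arccos(0.54356) ≈ 57.1°.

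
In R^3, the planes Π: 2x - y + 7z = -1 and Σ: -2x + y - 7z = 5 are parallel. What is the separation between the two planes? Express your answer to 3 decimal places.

Rescale Σ by 1/(-1): 2x - y + 7z = -5. Then distance = |-1 − (-5)| / √54 ≈ 0.544.

0.544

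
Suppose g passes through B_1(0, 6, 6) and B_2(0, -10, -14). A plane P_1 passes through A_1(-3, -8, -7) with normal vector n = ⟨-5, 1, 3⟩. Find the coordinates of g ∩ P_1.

A direction vector for g is B_2 − B_1 = (0, -16, -20).
P_1: n·r = n·A_1 gives -5x + y + 3z = -14.
Substitute r = (0, 6, 6) + t(0, -16, -20) into the plane: 24 + (-76)t = -14, so t = 1/2.
Intersection: (0, 6, 6) + (1/2)·(0, -16, -20) = (0, -2, -4).

(0, -2, -4)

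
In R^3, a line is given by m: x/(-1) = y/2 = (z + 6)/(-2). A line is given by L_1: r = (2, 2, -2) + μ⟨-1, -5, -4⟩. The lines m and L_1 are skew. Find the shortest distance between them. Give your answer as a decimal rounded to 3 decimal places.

0.618

m has direction (-1, 2, -2) through (0, 0, -6).
Common perpendicular direction n = (-1, 2, -2) × (-1, -5, -4) = (-18, -2, 7).
With w = (2, 2, -2) − (0, 0, -6) = (2, 2, 4), w · n = -12.
Distance = |w · n| / |n| = |-12| / √377 ≈ 0.618.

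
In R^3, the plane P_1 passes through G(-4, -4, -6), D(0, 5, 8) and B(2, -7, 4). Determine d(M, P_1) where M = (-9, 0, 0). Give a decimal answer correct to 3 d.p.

5.714

GD = (4, 9, 14), GB = (6, -3, 10); a normal to P_1 is GD × GB = (132, 44, -66).
Using G: P_1 has equation 132x + 44y - 66z = -308.
n·M − d = (132)·(-9) + (44)·(0) + (-66)·(0) − (-308) = -880; |n| = √23716.
Distance = |-880| / √23716 = 880/√23716 ≈ 5.714.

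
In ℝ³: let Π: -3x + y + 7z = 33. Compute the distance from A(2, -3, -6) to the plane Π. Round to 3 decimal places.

10.936

n·A − d = (-3)·(2) + (1)·(-3) + (7)·(-6) − 33 = -84; |n| = √59.
Distance = |-84| / √59 = 84/√59 ≈ 10.936.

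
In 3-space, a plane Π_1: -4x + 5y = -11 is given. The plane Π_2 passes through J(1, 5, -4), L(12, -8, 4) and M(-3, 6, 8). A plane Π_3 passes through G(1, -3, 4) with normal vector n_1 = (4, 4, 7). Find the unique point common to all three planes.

(4, 1, 0)

JL = (11, -13, 8), JM = (-4, 1, 12); a normal to Π_2 is JL × JM = (-164, -164, -41).
Using J: Π_2 has equation -164x - 164y - 41z = -820.
Π_3: n_1·r = n_1·G gives 4x + 4y + 7z = 20.
Solving the 3×3 linear system -4x + 5y = -11, -164x - 164y - 41z = -820, 4x + 4y + 7z = 20 (e.g. by elimination or Cramer's rule, determinant = 8856) gives (4, 1, 0).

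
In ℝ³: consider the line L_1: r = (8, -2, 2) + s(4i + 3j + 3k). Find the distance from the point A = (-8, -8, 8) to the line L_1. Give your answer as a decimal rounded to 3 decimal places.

Taking (8, -2, 2) on L_1 with direction v = (4, 3, 3): w = A − (8, -2, 2) = (-16, -6, 6), and w × v = (-36, 72, -24).
Distance = |w × v| / |v| = √7056 / √34 ≈ 14.406.

14.406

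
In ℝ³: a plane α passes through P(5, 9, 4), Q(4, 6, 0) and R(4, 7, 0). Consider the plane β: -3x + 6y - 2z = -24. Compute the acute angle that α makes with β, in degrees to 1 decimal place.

69.7

PQ = (-1, -3, -4), PR = (-1, -2, -4); a normal to α is PQ × PR = (4, 0, -1).
Using P: α has equation 4x - z = 16.
cos θ = |n₁·n₂| / (|n₁||n₂|) = |-10| / (√17 · √49).
θ = arccos(0.34648) ≈ 69.7°.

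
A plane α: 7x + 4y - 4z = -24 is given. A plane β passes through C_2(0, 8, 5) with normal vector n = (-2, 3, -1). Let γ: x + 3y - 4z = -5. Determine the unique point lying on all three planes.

(-4, 5, 4)

β: n·r = n·C_2 gives -2x + 3y - z = 19.
Solving the 3×3 linear system 7x + 4y - 4z = -24, -2x + 3y - z = 19, x + 3y - 4z = -5 (e.g. by elimination or Cramer's rule, determinant = -63) gives (-4, 5, 4).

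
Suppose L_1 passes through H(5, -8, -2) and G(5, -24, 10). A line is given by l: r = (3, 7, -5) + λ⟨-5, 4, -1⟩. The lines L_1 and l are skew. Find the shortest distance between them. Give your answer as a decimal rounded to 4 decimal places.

5.6764

A direction vector for L_1 is G − H = (0, -16, 12).
Common perpendicular direction n = (0, -16, 12) × (-5, 4, -1) = (-32, -60, -80).
With w = (3, 7, -5) − (5, -8, -2) = (-2, 15, -3), w · n = -596.
Distance = |w · n| / |n| = |-596| / √11024 ≈ 5.6764.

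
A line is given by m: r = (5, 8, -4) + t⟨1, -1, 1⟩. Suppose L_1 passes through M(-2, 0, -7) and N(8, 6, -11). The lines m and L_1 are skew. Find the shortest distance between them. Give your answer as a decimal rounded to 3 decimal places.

A direction vector for L_1 is N − M = (10, 6, -4).
Common perpendicular direction n = (1, -1, 1) × (10, 6, -4) = (-2, 14, 16).
With w = (-2, 0, -7) − (5, 8, -4) = (-7, -8, -3), w · n = -146.
Distance = |w · n| / |n| = |-146| / √456 ≈ 6.837.

6.837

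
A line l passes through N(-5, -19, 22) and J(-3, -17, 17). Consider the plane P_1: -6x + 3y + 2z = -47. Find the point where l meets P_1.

(3, -11, 2)

A direction vector for l is J − N = (2, 2, -5).
Substitute r = (-5, -19, 22) + t(2, 2, -5) into the plane: 17 + (-16)t = -47, so t = 4.
Intersection: (-5, -19, 22) + 4·(2, 2, -5) = (3, -11, 2).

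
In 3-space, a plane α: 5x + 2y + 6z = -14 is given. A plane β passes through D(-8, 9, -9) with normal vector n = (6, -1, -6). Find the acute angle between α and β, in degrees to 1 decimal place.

83.3

β: n·r = n·D gives 6x - y - 6z = -3.
cos θ = |n₁·n₂| / (|n₁||n₂|) = |-8| / (√65 · √73).
θ = arccos(0.11614) ≈ 83.3°.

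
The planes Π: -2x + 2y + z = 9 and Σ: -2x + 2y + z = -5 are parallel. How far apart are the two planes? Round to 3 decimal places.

4.667

Same normal n = (-2, 2, 1) with |n| = √9; distance = |9 − (-5)| / |n| = 14/√9 ≈ 4.667.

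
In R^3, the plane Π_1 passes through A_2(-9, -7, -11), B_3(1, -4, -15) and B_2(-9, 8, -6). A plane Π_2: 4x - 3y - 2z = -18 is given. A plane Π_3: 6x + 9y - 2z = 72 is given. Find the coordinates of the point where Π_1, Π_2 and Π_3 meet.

(-3, 8, -9)

A_2B_3 = (10, 3, -4), A_2B_2 = (0, 15, 5); a normal to Π_1 is A_2B_3 × A_2B_2 = (75, -50, 150).
Using A_2: Π_1 has equation 75x - 50y + 150z = -1975.
Solving the 3×3 linear system 75x - 50y + 150z = -1975, 4x - 3y - 2z = -18, 6x + 9y - 2z = 72 (e.g. by elimination or Cramer's rule, determinant = 10100) gives (-3, 8, -9).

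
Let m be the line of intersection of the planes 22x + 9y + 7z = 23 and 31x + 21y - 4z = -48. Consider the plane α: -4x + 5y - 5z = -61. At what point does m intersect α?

(4, -8, 1)

Direction of m: (22, 9, 7) × (31, 21, -4) = (-183, 305, 183).
A point on m: solving the two plane equations with x = 16 gives (16, -28, -11).
Substitute r = (16, -28, -11) + t(-183, 305, 183) into the plane: -149 + 1342t = -61, so t = 4/61.
Intersection: (16, -28, -11) + (4/61)·(-183, 305, 183) = (4, -8, 1).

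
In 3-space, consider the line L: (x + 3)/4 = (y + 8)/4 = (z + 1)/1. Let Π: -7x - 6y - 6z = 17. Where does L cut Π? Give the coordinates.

(1, -4, 0)

L has direction (4, 4, 1) through (-3, -8, -1).
Substitute r = (-3, -8, -1) + t(4, 4, 1) into the plane: 75 + (-58)t = 17, so t = 1.
Intersection: (-3, -8, -1) + 1·(4, 4, 1) = (1, -4, 0).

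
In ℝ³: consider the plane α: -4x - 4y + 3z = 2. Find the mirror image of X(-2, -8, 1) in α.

(6, 0, -5)

λ = (n·X − d)/|n|² = (43 − 2)/41 = 1.
Reflection = X − 2λn = (-2, -8, 1) − 2·(-4, -4, 3) = (6, 0, -5).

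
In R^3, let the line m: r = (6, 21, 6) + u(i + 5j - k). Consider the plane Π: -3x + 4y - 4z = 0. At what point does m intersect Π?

Substitute r = (6, 21, 6) + t(1, 5, -1) into the plane: 42 + 21t = 0, so t = -2.
Intersection: (6, 21, 6) + (-2)·(1, 5, -1) = (4, 11, 8).

(4, 11, 8)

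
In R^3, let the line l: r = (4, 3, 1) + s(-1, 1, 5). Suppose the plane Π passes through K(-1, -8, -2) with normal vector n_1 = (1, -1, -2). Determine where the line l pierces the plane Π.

Π: n_1·r = n_1·K gives x - y - 2z = 11.
Substitute r = (4, 3, 1) + t(-1, 1, 5) into the plane: -1 + (-12)t = 11, so t = -1.
Intersection: (4, 3, 1) + (-1)·(-1, 1, 5) = (5, 2, -4).

(5, 2, -4)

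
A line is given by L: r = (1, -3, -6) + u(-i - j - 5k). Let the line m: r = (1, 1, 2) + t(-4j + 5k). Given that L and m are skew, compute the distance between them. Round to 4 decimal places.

Common perpendicular direction n = (-1, -1, -5) × (0, -4, 5) = (-25, 5, 4).
With w = (1, 1, 2) − (1, -3, -6) = (0, 4, 8), w · n = 52.
Distance = |w · n| / |n| = |52| / √666 ≈ 2.0150.

2.0150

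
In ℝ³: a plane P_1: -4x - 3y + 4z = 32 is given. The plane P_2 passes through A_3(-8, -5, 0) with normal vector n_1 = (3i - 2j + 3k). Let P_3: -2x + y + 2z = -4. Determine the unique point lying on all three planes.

(-6, -8, -4)

P_2: n_1·r = n_1·A_3 gives 3x - 2y + 3z = -14.
Solving the 3×3 linear system -4x - 3y + 4z = 32, 3x - 2y + 3z = -14, -2x + y + 2z = -4 (e.g. by elimination or Cramer's rule, determinant = 60) gives (-6, -8, -4).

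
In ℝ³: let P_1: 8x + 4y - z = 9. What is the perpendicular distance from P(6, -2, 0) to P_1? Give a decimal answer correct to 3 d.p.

n·P − d = (8)·(6) + (4)·(-2) + (-1)·(0) − 9 = 31; |n| = √81.
Distance = |31| / √81 = 31/√81 ≈ 3.444.

3.444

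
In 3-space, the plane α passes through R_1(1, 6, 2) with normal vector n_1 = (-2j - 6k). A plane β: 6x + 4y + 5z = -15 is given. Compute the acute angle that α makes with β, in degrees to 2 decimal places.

α: n_1·r = n_1·R_1 gives -2y - 6z = -24.
cos θ = |n₁·n₂| / (|n₁||n₂|) = |-38| / (√40 · √77).
θ = arccos(0.68471) ≈ 46.79°.

46.79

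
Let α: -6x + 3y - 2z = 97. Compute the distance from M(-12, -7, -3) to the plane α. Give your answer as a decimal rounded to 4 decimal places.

5.7143

n·M − d = (-6)·(-12) + (3)·(-7) + (-2)·(-3) − 97 = -40; |n| = √49.
Distance = |-40| / √49 = 40/√49 ≈ 5.7143.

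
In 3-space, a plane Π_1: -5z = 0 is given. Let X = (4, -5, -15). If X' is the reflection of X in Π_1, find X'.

(4, -5, 15)

λ = (n·X − d)/|n|² = (75 − 0)/25 = 3.
Reflection = X − 2λn = (4, -5, -15) − 6·(0, 0, -5) = (4, -5, 15).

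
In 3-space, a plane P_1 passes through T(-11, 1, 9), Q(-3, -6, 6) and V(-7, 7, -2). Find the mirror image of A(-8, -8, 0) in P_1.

(2, 0, 8)

TQ = (8, -7, -3), TV = (4, 6, -11); a normal to P_1 is TQ × TV = (95, 76, 76).
Using T: P_1 has equation 95x + 76y + 76z = -285.
λ = (n·A − d)/|n|² = (-1368 − (-285))/20577 = -1/19.
Reflection = A − 2λn = (-8, -8, 0) − (-2/19)·(95, 76, 76) = (2, 0, 8).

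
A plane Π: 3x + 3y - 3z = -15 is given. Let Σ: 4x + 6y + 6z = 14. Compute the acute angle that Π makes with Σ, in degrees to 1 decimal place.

75.7

cos θ = |n₁·n₂| / (|n₁||n₂|) = |12| / (√27 · √88).
θ = arccos(0.24618) ≈ 75.7°.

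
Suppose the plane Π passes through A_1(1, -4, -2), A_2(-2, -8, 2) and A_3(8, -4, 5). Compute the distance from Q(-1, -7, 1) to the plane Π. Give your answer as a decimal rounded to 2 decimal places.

0.11

A_1A_2 = (-3, -4, 4), A_1A_3 = (7, 0, 7); a normal to Π is A_1A_2 × A_1A_3 = (-28, 49, 28).
Using A_1: Π has equation -28x + 49y + 28z = -280.
n·Q − d = (-28)·(-1) + (49)·(-7) + (28)·(1) − (-280) = -7; |n| = √3969.
Distance = |-7| / √3969 = 7/√3969 ≈ 0.11.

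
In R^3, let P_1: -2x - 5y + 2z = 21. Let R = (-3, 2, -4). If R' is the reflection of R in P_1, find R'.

(-7, -8, 0)

λ = (n·R − d)/|n|² = (-12 − 21)/33 = -1.
Reflection = R − 2λn = (-3, 2, -4) − (-2)·(-2, -5, 2) = (-7, -8, 0).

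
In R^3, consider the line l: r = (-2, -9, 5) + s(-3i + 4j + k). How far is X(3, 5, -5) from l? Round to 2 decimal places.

16.85

Taking (-2, -9, 5) on l with direction v = (-3, 4, 1): w = X − (-2, -9, 5) = (5, 14, -10), and w × v = (54, 25, 62).
Distance = |w × v| / |v| = √7385 / √26 ≈ 16.85.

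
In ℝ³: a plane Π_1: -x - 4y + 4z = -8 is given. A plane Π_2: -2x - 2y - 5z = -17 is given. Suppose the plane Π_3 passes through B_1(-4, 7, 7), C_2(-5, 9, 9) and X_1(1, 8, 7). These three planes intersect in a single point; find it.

(4, 2, 1)

B_1C_2 = (-1, 2, 2), B_1X_1 = (5, 1, 0); a normal to Π_3 is B_1C_2 × B_1X_1 = (-2, 10, -11).
Using B_1: Π_3 has equation -2x + 10y - 11z = 1.
Solving the 3×3 linear system -x - 4y + 4z = -8, -2x - 2y - 5z = -17, -2x + 10y - 11z = 1 (e.g. by elimination or Cramer's rule, determinant = -120) gives (4, 2, 1).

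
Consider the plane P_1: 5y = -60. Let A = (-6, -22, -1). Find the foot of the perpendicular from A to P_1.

(-6, -12, -1)

Foot = A − λn with λ = (n·A − d)/|n|² = (-110 − (-60))/25 = -2.
Foot = (-6, -22, -1) − (-2)·(0, 5, 0) = (-6, -12, -1).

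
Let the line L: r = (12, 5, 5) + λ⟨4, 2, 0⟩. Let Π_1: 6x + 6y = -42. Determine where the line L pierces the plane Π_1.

(-4, -3, 5)

Substitute r = (12, 5, 5) + t(4, 2, 0) into the plane: 102 + 36t = -42, so t = -4.
Intersection: (12, 5, 5) + (-4)·(4, 2, 0) = (-4, -3, 5).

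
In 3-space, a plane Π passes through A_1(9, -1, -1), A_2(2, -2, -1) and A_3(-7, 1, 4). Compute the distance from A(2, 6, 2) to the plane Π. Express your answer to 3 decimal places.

4.098

A_1A_2 = (-7, -1, 0), A_1A_3 = (-16, 2, 5); a normal to Π is A_1A_2 × A_1A_3 = (-5, 35, -30).
Using A_1: Π has equation -5x + 35y - 30z = -50.
n·A − d = (-5)·(2) + (35)·(6) + (-30)·(2) − (-50) = 190; |n| = √2150.
Distance = |190| / √2150 = 190/√2150 ≈ 4.098.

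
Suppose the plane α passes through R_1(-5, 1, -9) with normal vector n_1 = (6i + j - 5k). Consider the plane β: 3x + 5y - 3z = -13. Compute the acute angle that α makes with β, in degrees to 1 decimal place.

42.6

α: n_1·r = n_1·R_1 gives 6x + y - 5z = 16.
cos θ = |n₁·n₂| / (|n₁||n₂|) = |38| / (√62 · √43).
θ = arccos(0.73596) ≈ 42.6°.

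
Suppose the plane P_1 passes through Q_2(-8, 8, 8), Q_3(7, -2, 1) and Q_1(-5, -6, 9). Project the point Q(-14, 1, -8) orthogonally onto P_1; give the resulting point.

Q_2Q_3 = (15, -10, -7), Q_2Q_1 = (3, -14, 1); a normal to P_1 is Q_2Q_3 × Q_2Q_1 = (-108, -36, -180).
Using Q_2: P_1 has equation -108x - 36y - 180z = -864.
Foot = Q − λn with λ = (n·Q − d)/|n|² = (2916 − (-864))/45360 = 1/12.
Foot = (-14, 1, -8) − (1/12)·(-108, -36, -180) = (-5, 4, 7).

(-5, 4, 7)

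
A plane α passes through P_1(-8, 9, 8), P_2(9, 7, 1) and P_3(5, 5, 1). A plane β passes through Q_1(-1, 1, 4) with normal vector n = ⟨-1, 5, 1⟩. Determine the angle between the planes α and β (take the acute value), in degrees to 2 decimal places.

P_1P_2 = (17, -2, -7), P_1P_3 = (13, -4, -7); a normal to α is P_1P_2 × P_1P_3 = (-14, 28, -42).
Using P_1: α has equation -14x + 28y - 42z = 28.
β: n·r = n·Q_1 gives -x + 5y + z = 10.
cos θ = |n₁·n₂| / (|n₁||n₂|) = |112| / (√2744 · √27).
θ = arccos(0.41148) ≈ 65.70°.

65.70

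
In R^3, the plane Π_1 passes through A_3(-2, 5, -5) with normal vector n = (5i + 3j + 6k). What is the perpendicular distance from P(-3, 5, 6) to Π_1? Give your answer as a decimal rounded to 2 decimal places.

Π_1: n·r = n·A_3 gives 5x + 3y + 6z = -25.
n·P − d = (5)·(-3) + (3)·(5) + (6)·(6) − (-25) = 61; |n| = √70.
Distance = |61| / √70 = 61/√70 ≈ 7.29.

7.29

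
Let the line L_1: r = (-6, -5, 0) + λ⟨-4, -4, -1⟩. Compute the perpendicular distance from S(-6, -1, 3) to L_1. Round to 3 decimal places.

3.750

Taking (-6, -5, 0) on L_1 with direction v = (-4, -4, -1): w = S − (-6, -5, 0) = (0, 4, 3), and w × v = (8, -12, 16).
Distance = |w × v| / |v| = √464 / √33 ≈ 3.750.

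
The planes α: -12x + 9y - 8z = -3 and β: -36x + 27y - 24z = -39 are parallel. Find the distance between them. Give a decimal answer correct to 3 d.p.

0.588

Rescale β by 1/3: -12x + 9y - 8z = -13. Then distance = |-3 − (-13)| / √289 ≈ 0.588.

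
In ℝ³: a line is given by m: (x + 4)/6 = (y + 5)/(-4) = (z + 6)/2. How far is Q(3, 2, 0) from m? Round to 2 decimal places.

m has direction (6, -4, 2) through (-4, -5, -6).
Taking (-4, -5, -6) on m with direction v = (6, -4, 2): w = Q − (-4, -5, -6) = (7, 7, 6), and w × v = (38, 22, -70).
Distance = |w × v| / |v| = √6828 / √56 ≈ 11.04.

11.04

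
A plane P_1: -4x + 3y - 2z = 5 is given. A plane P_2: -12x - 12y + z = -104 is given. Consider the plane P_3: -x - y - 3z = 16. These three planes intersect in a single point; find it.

Solving the 3×3 linear system -4x + 3y - 2z = 5, -12x - 12y + z = -104, -x - y - 3z = 16 (e.g. by elimination or Cramer's rule, determinant = -259) gives (5, 3, -8).

(5, 3, -8)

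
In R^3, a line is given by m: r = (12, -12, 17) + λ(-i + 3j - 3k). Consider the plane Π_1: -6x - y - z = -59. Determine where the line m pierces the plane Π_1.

(9, -3, 8)

Substitute r = (12, -12, 17) + t(-1, 3, -3) into the plane: -77 + 6t = -59, so t = 3.
Intersection: (12, -12, 17) + 3·(-1, 3, -3) = (9, -3, 8).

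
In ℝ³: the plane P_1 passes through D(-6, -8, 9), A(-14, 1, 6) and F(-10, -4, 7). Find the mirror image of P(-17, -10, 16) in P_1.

(1, 2, 4)

DA = (-8, 9, -3), DF = (-4, 4, -2); a normal to P_1 is DA × DF = (-6, -4, 4).
Using D: P_1 has equation -6x - 4y + 4z = 104.
λ = (n·P − d)/|n|² = (206 − 104)/68 = 3/2.
Reflection = P − 2λn = (-17, -10, 16) − 3·(-6, -4, 4) = (1, 2, 4).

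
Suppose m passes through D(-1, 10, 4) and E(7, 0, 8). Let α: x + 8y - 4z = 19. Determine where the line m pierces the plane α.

(3, 5, 6)

A direction vector for m is E − D = (8, -10, 4).
Substitute r = (-1, 10, 4) + t(8, -10, 4) into the plane: 63 + (-88)t = 19, so t = 1/2.
Intersection: (-1, 10, 4) + (1/2)·(8, -10, 4) = (3, 5, 6).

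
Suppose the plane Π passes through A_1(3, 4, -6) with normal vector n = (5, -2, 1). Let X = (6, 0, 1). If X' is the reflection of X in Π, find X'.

Π: n·r = n·A_1 gives 5x - 2y + z = 1.
λ = (n·X − d)/|n|² = (31 − 1)/30 = 1.
Reflection = X − 2λn = (6, 0, 1) − 2·(5, -2, 1) = (-4, 4, -1).

(-4, 4, -1)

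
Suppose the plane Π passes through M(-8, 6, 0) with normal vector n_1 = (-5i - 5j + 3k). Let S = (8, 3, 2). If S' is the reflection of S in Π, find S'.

(-2, -7, 8)

Π: n_1·r = n_1·M gives -5x - 5y + 3z = 10.
λ = (n·S − d)/|n|² = (-49 − 10)/59 = -1.
Reflection = S − 2λn = (8, 3, 2) − (-2)·(-5, -5, 3) = (-2, -7, 8).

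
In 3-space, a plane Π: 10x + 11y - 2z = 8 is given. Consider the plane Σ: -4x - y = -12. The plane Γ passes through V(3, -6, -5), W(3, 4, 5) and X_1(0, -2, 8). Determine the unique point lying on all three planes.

(4, -4, -6)

VW = (0, 10, 10), VX_1 = (-3, 4, 13); a normal to Γ is VW × VX_1 = (90, -30, 30).
Using V: Γ has equation 90x - 30y + 30z = 300.
Solving the 3×3 linear system 10x + 11y - 2z = 8, -4x - y = -12, 90x - 30y + 30z = 300 (e.g. by elimination or Cramer's rule, determinant = 600) gives (4, -4, -6).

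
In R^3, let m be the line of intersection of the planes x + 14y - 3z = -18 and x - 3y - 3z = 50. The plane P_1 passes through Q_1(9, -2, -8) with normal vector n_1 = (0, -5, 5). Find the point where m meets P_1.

(8, -4, -10)

Direction of m: (1, 14, -3) × (1, -3, -3) = (-51, 0, -17).
A point on m: solving the two plane equations with x = 14 gives (14, -4, -8).
P_1: n_1·r = n_1·Q_1 gives -5y + 5z = -30.
Substitute r = (14, -4, -8) + t(-51, 0, -17) into the plane: -20 + (-85)t = -30, so t = 2/17.
Intersection: (14, -4, -8) + (2/17)·(-51, 0, -17) = (8, -4, -10).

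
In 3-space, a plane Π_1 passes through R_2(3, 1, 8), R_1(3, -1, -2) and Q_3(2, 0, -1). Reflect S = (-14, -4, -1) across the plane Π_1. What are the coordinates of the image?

(2, 16, -5)

R_2R_1 = (0, -2, -10), R_2Q_3 = (-1, -1, -9); a normal to Π_1 is R_2R_1 × R_2Q_3 = (8, 10, -2).
Using R_2: Π_1 has equation 8x + 10y - 2z = 18.
λ = (n·S − d)/|n|² = (-150 − 18)/168 = -1.
Reflection = S − 2λn = (-14, -4, -1) − (-2)·(8, 10, -2) = (2, 16, -5).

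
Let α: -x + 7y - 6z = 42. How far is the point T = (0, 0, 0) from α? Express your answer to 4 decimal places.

4.5290

n·T − d = (-1)·(0) + (7)·(0) + (-6)·(0) − 42 = -42; |n| = √86.
Distance = |-42| / √86 = 42/√86 ≈ 4.5290.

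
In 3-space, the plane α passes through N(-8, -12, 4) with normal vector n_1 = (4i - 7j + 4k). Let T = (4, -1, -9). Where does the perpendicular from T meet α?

(8, -8, -5)

α: n_1·r = n_1·N gives 4x - 7y + 4z = 68.
Foot = T − λn with λ = (n·T − d)/|n|² = (-13 − 68)/81 = -1.
Foot = (4, -1, -9) − (-1)·(4, -7, 4) = (8, -8, -5).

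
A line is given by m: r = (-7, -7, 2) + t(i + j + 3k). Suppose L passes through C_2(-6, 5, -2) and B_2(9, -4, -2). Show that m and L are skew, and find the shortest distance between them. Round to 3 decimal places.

A direction vector for L is B_2 − C_2 = (15, -9, 0).
Common perpendicular direction n = (1, 1, 3) × (15, -9, 0) = (27, 45, -24).
With w = (-6, 5, -2) − (-7, -7, 2) = (1, 12, -4), w · n = 663.
Since n ≠ 0 the lines are not parallel, and w · n = 663 ≠ 0 so they do not intersect; hence they are skew.
Distance = |w · n| / |n| = |663| / √3330 ≈ 11.489.

11.489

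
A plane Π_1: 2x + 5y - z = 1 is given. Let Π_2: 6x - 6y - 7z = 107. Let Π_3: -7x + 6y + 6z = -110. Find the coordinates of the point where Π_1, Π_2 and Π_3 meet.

(8, -4, -5)

Solving the 3×3 linear system 2x + 5y - z = 1, 6x - 6y - 7z = 107, -7x + 6y + 6z = -110 (e.g. by elimination or Cramer's rule, determinant = 83) gives (8, -4, -5).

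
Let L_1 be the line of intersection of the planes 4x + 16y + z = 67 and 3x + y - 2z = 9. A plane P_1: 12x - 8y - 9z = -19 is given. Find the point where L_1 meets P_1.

(-2, 5, -5)

Direction of L_1: (4, 16, 1) × (3, 1, -2) = (-33, 11, -44).
A point on L_1: solving the two plane equations with x = -11 gives (-11, 8, -17).
Substitute r = (-11, 8, -17) + t(-33, 11, -44) into the plane: -43 + (-88)t = -19, so t = -3/11.
Intersection: (-11, 8, -17) + (-3/11)·(-33, 11, -44) = (-2, 5, -5).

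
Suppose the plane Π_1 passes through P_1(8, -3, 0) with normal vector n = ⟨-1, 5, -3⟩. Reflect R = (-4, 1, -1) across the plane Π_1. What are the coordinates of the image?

Π_1: n·r = n·P_1 gives -x + 5y - 3z = -23.
λ = (n·R − d)/|n|² = (12 − (-23))/35 = 1.
Reflection = R − 2λn = (-4, 1, -1) − 2·(-1, 5, -3) = (-2, -9, 5).

(-2, -9, 5)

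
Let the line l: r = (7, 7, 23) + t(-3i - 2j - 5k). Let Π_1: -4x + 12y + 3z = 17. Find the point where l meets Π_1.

Substitute r = (7, 7, 23) + t(-3, -2, -5) into the plane: 125 + (-27)t = 17, so t = 4.
Intersection: (7, 7, 23) + 4·(-3, -2, -5) = (-5, -1, 3).

(-5, -1, 3)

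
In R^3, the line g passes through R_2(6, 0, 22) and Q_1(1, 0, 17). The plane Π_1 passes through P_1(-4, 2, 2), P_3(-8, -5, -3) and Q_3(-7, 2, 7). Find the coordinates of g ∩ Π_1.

(-9, 0, 7)

A direction vector for g is Q_1 − R_2 = (-5, 0, -5).
P_1P_3 = (-4, -7, -5), P_1Q_3 = (-3, 0, 5); a normal to Π_1 is P_1P_3 × P_1Q_3 = (-35, 35, -21).
Using P_1: Π_1 has equation -35x + 35y - 21z = 168.
Substitute r = (6, 0, 22) + t(-5, 0, -5) into the plane: -672 + 280t = 168, so t = 3.
Intersection: (6, 0, 22) + 3·(-5, 0, -5) = (-9, 0, 7).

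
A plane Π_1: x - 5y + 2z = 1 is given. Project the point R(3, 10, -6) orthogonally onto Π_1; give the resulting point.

Foot = R − λn with λ = (n·R − d)/|n|² = (-59 − 1)/30 = -2.
Foot = (3, 10, -6) − (-2)·(1, -5, 2) = (5, 0, -2).

(5, 0, -2)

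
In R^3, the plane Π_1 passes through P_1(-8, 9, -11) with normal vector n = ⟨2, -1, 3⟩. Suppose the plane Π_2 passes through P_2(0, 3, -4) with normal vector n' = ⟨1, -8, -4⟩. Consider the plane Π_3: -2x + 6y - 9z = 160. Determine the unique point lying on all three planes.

Π_1: n·r = n·P_1 gives 2x - y + 3z = -58.
Π_2: n'·r = n'·P_2 gives x - 8y - 4z = -8.
Solving the 3×3 linear system 2x - y + 3z = -58, x - 8y - 4z = -8, -2x + 6y - 9z = 160 (e.g. by elimination or Cramer's rule, determinant = 145) gives (-8, 6, -12).

(-8, 6, -12)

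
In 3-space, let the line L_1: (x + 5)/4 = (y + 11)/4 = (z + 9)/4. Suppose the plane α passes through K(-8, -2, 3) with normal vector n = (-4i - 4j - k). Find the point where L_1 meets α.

(-1, -7, -5)

L_1 has direction (4, 4, 4) through (-5, -11, -9).
α: n·r = n·K gives -4x - 4y - z = 37.
Substitute r = (-5, -11, -9) + t(4, 4, 4) into the plane: 73 + (-36)t = 37, so t = 1.
Intersection: (-5, -11, -9) + 1·(4, 4, 4) = (-1, -7, -5).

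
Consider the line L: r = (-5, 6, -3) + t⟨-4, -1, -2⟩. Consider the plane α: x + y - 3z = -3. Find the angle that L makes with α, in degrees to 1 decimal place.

3.8

sin θ = |n·v| / (|n||v|) = |1| / (√11 · √21) = 0.06580.
θ ≈ 3.8°.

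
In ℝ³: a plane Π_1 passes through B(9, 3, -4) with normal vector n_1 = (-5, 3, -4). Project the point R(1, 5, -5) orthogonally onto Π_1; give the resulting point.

(6, 2, -1)

Π_1: n_1·r = n_1·B gives -5x + 3y - 4z = -20.
Foot = R − λn with λ = (n·R − d)/|n|² = (30 − (-20))/50 = 1.
Foot = (1, 5, -5) − 1·(-5, 3, -4) = (6, 2, -1).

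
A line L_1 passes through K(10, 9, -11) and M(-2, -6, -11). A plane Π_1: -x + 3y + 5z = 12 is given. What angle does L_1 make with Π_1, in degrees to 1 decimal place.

16.9

A direction vector for L_1 is M − K = (-12, -15, 0).
sin θ = |n·v| / (|n||v|) = |-33| / (√35 · √369) = 0.29038.
θ ≈ 16.9°.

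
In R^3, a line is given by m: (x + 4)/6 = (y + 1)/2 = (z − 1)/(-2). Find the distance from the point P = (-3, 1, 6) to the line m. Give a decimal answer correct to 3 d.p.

m has direction (6, 2, -2) through (-4, -1, 1).
Taking (-4, -1, 1) on m with direction v = (6, 2, -2): w = P − (-4, -1, 1) = (1, 2, 5), and w × v = (-14, 32, -10).
Distance = |w × v| / |v| = √1320 / √44 ≈ 5.477.

5.477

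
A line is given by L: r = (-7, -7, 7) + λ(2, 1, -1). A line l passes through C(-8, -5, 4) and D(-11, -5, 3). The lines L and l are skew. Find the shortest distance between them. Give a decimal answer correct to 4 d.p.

0.3381

A direction vector for l is D − C = (-3, 0, -1).
Common perpendicular direction n = (2, 1, -1) × (-3, 0, -1) = (-1, 5, 3).
With w = (-8, -5, 4) − (-7, -7, 7) = (-1, 2, -3), w · n = 2.
Distance = |w · n| / |n| = |2| / √35 ≈ 0.3381.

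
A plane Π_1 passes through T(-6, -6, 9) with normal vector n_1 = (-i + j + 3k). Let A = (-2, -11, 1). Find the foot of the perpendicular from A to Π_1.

Π_1: n_1·r = n_1·T gives -x + y + 3z = 27.
Foot = A − λn with λ = (n·A − d)/|n|² = (-6 − 27)/11 = -3.
Foot = (-2, -11, 1) − (-3)·(-1, 1, 3) = (-5, -8, 10).

(-5, -8, 10)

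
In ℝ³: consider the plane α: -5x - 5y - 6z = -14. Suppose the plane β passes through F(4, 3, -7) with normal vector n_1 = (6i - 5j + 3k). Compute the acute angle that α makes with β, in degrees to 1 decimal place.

72.8

β: n_1·r = n_1·F gives 6x - 5y + 3z = -12.
cos θ = |n₁·n₂| / (|n₁||n₂|) = |-23| / (√86 · √70).
θ = arccos(0.29644) ≈ 72.8°.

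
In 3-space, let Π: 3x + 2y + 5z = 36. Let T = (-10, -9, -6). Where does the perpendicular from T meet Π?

(-1, -3, 9)

Foot = T − λn with λ = (n·T − d)/|n|² = (-78 − 36)/38 = -3.
Foot = (-10, -9, -6) − (-3)·(3, 2, 5) = (-1, -3, 9).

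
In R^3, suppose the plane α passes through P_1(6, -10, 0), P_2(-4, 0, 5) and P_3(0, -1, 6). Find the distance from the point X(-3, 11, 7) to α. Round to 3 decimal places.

6.333

P_1P_2 = (-10, 10, 5), P_1P_3 = (-6, 9, 6); a normal to α is P_1P_2 × P_1P_3 = (15, 30, -30).
Using P_1: α has equation 15x + 30y - 30z = -210.
n·X − d = (15)·(-3) + (30)·(11) + (-30)·(7) − (-210) = 285; |n| = √2025.
Distance = |285| / √2025 = 285/√2025 ≈ 6.333.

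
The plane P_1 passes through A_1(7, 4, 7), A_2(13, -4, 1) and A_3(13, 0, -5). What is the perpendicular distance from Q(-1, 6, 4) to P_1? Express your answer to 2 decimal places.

A_1A_2 = (6, -8, -6), A_1A_3 = (6, -4, -12); a normal to P_1 is A_1A_2 × A_1A_3 = (72, 36, 24).
Using A_1: P_1 has equation 72x + 36y + 24z = 816.
n·Q − d = (72)·(-1) + (36)·(6) + (24)·(4) − 816 = -576; |n| = √7056.
Distance = |-576| / √7056 = 576/√7056 ≈ 6.86.

6.86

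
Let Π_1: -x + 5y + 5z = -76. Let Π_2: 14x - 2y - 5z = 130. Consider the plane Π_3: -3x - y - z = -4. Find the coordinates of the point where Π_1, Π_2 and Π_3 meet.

Solving the 3×3 linear system -x + 5y + 5z = -76, 14x - 2y - 5z = 130, -3x - y - z = -4 (e.g. by elimination or Cramer's rule, determinant = 48) gives (6, -8, -6).

(6, -8, -6)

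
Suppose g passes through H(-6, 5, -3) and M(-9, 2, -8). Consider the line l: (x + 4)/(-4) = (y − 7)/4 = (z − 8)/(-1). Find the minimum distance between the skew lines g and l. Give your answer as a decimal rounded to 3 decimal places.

4.928

A direction vector for g is M − H = (-3, -3, -5).
l has direction (-4, 4, -1) through (-4, 7, 8).
Common perpendicular direction n = (-3, -3, -5) × (-4, 4, -1) = (23, 17, -24).
With w = (-4, 7, 8) − (-6, 5, -3) = (2, 2, 11), w · n = -184.
Distance = |w · n| / |n| = |-184| / √1394 ≈ 4.928.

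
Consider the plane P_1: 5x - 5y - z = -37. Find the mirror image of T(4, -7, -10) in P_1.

λ = (n·T − d)/|n|² = (65 − (-37))/51 = 2.
Reflection = T − 2λn = (4, -7, -10) − 4·(5, -5, -1) = (-16, 13, -6).

(-16, 13, -6)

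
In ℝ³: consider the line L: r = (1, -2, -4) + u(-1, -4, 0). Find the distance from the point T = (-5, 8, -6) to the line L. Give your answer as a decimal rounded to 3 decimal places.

Taking (1, -2, -4) on L with direction v = (-1, -4, 0): w = T − (1, -2, -4) = (-6, 10, -2), and w × v = (-8, 2, 34).
Distance = |w × v| / |v| = √1224 / √17 ≈ 8.485.

8.485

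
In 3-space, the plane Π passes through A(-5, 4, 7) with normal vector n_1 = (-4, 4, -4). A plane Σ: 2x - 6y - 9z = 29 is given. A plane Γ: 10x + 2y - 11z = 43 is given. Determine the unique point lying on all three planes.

(1, 0, -3)

Π: n_1·r = n_1·A gives -4x + 4y - 4z = 8.
Solving the 3×3 linear system -4x + 4y - 4z = 8, 2x - 6y - 9z = 29, 10x + 2y - 11z = 43 (e.g. by elimination or Cramer's rule, determinant = -864) gives (1, 0, -3).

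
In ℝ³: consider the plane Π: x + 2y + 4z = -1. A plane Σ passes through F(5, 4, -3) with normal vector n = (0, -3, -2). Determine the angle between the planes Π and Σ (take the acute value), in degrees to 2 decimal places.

32.08

Σ: n·r = n·F gives -3y - 2z = -6.
cos θ = |n₁·n₂| / (|n₁||n₂|) = |-14| / (√21 · √13).
θ = arccos(0.84732) ≈ 32.08°.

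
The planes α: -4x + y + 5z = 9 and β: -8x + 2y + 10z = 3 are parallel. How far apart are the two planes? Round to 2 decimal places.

1.16

Rescale β by 1/2: -4x + y + 5z = 3/2. Then distance = |9 − (3/2)| / √42 ≈ 1.16.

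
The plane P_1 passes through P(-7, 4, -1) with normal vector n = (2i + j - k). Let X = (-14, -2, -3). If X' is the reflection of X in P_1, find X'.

(-2, 4, -9)

P_1: n·r = n·P gives 2x + y - z = -9.
λ = (n·X − d)/|n|² = (-27 − (-9))/6 = -3.
Reflection = X − 2λn = (-14, -2, -3) − (-6)·(2, 1, -1) = (-2, 4, -9).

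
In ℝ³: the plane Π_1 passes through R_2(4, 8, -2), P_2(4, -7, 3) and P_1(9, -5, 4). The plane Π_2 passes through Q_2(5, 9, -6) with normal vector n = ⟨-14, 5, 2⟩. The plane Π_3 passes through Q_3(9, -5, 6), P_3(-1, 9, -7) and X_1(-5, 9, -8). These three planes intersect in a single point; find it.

R_2P_2 = (0, -15, 5), R_2P_1 = (5, -13, 6); a normal to Π_1 is R_2P_2 × R_2P_1 = (-25, 25, 75).
Using R_2: Π_1 has equation -25x + 25y + 75z = -50.
Π_2: n·r = n·Q_2 gives -14x + 5y + 2z = -37.
Q_3P_3 = (-10, 14, -13), Q_3X_1 = (-14, 14, -14); a normal to Π_3 is Q_3P_3 × Q_3X_1 = (-14, 42, 56).
Using Q_3: Π_3 has equation -14x + 42y + 56z = 0.
Solving the 3×3 linear system -25x + 25y + 75z = -50, -14x + 5y + 2z = -37, -14x + 42y + 56z = 0 (e.g. by elimination or Cramer's rule, determinant = -24850) gives (3, 1, 0).

(3, 1, 0)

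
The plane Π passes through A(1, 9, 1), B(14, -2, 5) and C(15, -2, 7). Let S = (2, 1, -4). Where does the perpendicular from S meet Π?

AB = (13, -11, 4), AC = (14, -11, 6); a normal to Π is AB × AC = (-22, -22, 11).
Using A: Π has equation -22x - 22y + 11z = -209.
Foot = S − λn with λ = (n·S − d)/|n|² = (-110 − (-209))/1089 = 1/11.
Foot = (2, 1, -4) − (1/11)·(-22, -22, 11) = (4, 3, -5).

(4, 3, -5)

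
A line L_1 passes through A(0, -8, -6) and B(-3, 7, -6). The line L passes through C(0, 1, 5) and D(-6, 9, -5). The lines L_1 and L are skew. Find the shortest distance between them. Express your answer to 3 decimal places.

2.737

A direction vector for L_1 is B − A = (-3, 15, 0).
A direction vector for L is D − C = (-6, 8, -10).
Common perpendicular direction n = (-3, 15, 0) × (-6, 8, -10) = (-150, -30, 66).
With w = (0, 1, 5) − (0, -8, -6) = (0, 9, 11), w · n = 456.
Distance = |w · n| / |n| = |456| / √27756 ≈ 2.737.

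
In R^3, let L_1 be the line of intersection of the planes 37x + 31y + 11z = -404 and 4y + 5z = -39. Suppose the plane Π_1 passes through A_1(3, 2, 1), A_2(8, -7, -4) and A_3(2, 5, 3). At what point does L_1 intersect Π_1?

(-8, -1, -7)

Direction of L_1: (37, 31, 11) × (0, 4, 5) = (111, -185, 148).
A point on L_1: solving the two plane equations with x = 4 gives (4, -21, 9).
A_1A_2 = (5, -9, -5), A_1A_3 = (-1, 3, 2); a normal to Π_1 is A_1A_2 × A_1A_3 = (-3, -5, 6).
Using A_1: Π_1 has equation -3x - 5y + 6z = -13.
Substitute r = (4, -21, 9) + t(111, -185, 148) into the plane: 147 + 1480t = -13, so t = -4/37.
Intersection: (4, -21, 9) + (-4/37)·(111, -185, 148) = (-8, -1, -7).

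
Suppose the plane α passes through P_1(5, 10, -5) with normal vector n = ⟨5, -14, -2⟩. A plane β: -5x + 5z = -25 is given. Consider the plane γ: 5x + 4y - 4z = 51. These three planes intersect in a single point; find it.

(-1, 8, -6)

α: n·r = n·P_1 gives 5x - 14y - 2z = -105.
Solving the 3×3 linear system 5x - 14y - 2z = -105, -5x + 5z = -25, 5x + 4y - 4z = 51 (e.g. by elimination or Cramer's rule, determinant = -130) gives (-1, 8, -6).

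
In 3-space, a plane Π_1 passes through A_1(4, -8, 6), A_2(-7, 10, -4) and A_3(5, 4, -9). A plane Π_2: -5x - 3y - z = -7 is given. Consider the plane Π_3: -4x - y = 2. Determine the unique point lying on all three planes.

A_1A_2 = (-11, 18, -10), A_1A_3 = (1, 12, -15); a normal to Π_1 is A_1A_2 × A_1A_3 = (-150, -175, -150).
Using A_1: Π_1 has equation -150x - 175y - 150z = -100.
Solving the 3×3 linear system -150x - 175y - 150z = -100, -5x - 3y - z = -7, -4x - y = 2 (e.g. by elimination or Cramer's rule, determinant = 500) gives (-3, 10, -8).

(-3, 10, -8)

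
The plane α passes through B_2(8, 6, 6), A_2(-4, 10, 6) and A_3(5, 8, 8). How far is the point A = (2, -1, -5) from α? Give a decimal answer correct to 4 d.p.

3.0000

B_2A_2 = (-12, 4, 0), B_2A_3 = (-3, 2, 2); a normal to α is B_2A_2 × B_2A_3 = (8, 24, -12).
Using B_2: α has equation 8x + 24y - 12z = 136.
n·A − d = (8)·(2) + (24)·(-1) + (-12)·(-5) − 136 = -84; |n| = √784.
Distance = |-84| / √784 = 84/√784 ≈ 3.0000.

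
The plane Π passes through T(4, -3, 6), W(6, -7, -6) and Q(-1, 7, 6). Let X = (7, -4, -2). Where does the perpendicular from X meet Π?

TW = (2, -4, -12), TQ = (-5, 10, 0); a normal to Π is TW × TQ = (120, 60, 0).
Using T: Π has equation 120x + 60y = 300.
Foot = X − λn with λ = (n·X − d)/|n|² = (600 − 300)/18000 = 1/60.
Foot = (7, -4, -2) − (1/60)·(120, 60, 0) = (5, -5, -2).

(5, -5, -2)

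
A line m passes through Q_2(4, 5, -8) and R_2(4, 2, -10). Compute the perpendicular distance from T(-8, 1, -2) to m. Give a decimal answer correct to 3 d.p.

14.000

A direction vector for m is R_2 − Q_2 = (0, -3, -2).
Taking (4, 5, -8) on m with direction v = (0, -3, -2): w = T − (4, 5, -8) = (-12, -4, 6), and w × v = (26, -24, 36).
Distance = |w × v| / |v| = √2548 / √13 ≈ 14.000.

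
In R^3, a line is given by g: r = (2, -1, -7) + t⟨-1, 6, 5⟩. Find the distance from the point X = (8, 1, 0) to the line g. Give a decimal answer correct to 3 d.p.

Taking (2, -1, -7) on g with direction v = (-1, 6, 5): w = X − (2, -1, -7) = (6, 2, 7), and w × v = (-32, -37, 38).
Distance = |w × v| / |v| = √3837 / √62 ≈ 7.867.

7.867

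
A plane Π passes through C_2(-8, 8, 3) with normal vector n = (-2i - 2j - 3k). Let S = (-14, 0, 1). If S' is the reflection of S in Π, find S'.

Π: n·r = n·C_2 gives -2x - 2y - 3z = -9.
λ = (n·S − d)/|n|² = (25 − (-9))/17 = 2.
Reflection = S − 2λn = (-14, 0, 1) − 4·(-2, -2, -3) = (-6, 8, 13).

(-6, 8, 13)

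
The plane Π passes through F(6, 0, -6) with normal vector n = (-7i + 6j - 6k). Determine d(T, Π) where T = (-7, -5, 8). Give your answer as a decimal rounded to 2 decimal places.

2.09

Π: n·r = n·F gives -7x + 6y - 6z = -6.
n·T − d = (-7)·(-7) + (6)·(-5) + (-6)·(8) − (-6) = -23; |n| = √121.
Distance = |-23| / √121 = 23/√121 ≈ 2.09.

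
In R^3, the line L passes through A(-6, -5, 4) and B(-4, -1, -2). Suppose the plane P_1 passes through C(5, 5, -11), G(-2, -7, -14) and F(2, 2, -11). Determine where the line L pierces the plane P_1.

A direction vector for L is B − A = (2, 4, -6).
CG = (-7, -12, -3), CF = (-3, -3, 0); a normal to P_1 is CG × CF = (-9, 9, -15).
Using C: P_1 has equation -9x + 9y - 15z = 165.
Substitute r = (-6, -5, 4) + t(2, 4, -6) into the plane: -51 + 108t = 165, so t = 2.
Intersection: (-6, -5, 4) + 2·(2, 4, -6) = (-2, 3, -8).

(-2, 3, -8)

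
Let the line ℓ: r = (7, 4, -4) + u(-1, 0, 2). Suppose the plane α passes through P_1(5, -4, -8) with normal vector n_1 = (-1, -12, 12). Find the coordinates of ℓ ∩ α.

α: n_1·r = n_1·P_1 gives -x - 12y + 12z = -53.
Substitute r = (7, 4, -4) + t(-1, 0, 2) into the plane: -103 + 25t = -53, so t = 2.
Intersection: (7, 4, -4) + 2·(-1, 0, 2) = (5, 4, 0).

(5, 4, 0)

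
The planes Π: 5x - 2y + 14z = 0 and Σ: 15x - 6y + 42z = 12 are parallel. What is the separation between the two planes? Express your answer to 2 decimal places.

0.27

Rescale Σ by 1/3: 5x - 2y + 14z = 4. Then distance = |0 − 4| / √225 ≈ 0.27.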